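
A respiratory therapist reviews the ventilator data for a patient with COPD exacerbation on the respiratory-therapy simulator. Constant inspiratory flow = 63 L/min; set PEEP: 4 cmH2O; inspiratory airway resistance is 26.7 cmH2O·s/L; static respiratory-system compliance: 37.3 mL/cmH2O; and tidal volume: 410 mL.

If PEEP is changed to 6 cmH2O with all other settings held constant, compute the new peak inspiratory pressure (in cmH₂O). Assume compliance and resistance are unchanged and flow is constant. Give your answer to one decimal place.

Flow: 63 L/min ÷ 60 = 1.05 L/s.
PIP = Vt/C + R·V̇ + PEEP (constant-flow equation of motion).
Only the baseline term changes: ΔPIP = ΔPEEP = 6 − 4 = 2.0 cmH2O.
Original PIP = 410/37.3 + 26.7×1.05 + 4 = 43.027 cmH2O; new PIP = 43.027 + (2.0) = 45.027 cmH2O.

45.0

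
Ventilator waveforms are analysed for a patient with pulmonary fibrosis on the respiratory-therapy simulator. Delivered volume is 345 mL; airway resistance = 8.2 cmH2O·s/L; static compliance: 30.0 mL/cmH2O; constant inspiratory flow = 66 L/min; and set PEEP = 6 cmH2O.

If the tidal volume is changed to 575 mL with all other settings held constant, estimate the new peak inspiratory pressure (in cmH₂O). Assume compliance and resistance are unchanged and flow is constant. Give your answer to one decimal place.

Flow: 66 L/min ÷ 60 = 1.1 L/s.
PIP = Vt/C + R·V̇ + PEEP (constant-flow equation of motion).
Only the elastic term changes: ΔPIP = ΔVt / C = (575 − 345) / 30.0 = 7.667 cmH2O.
Original PIP = 345/30.0 + 8.2×1.1 + 6 = 26.52 cmH2O; new PIP = 26.52 + (7.667) = 34.187 cmH2O.

34.2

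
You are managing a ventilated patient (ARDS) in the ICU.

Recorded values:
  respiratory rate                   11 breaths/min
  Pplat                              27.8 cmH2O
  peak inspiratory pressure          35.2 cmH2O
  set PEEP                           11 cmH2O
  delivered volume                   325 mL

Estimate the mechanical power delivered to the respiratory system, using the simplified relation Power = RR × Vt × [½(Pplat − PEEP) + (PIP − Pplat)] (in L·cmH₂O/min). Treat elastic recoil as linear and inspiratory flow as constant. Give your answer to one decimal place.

56.5

Per-breath work = Vt × [½(Pplat−PEEP) + (PIP−Pplat)] = 0.325 × [0.5×16.8 + 7.4] = 0.325 × 15.8 = 5.135 L·cmH2O.
Power = 11 × 5.135 = 56.485 L·cmH2O/min.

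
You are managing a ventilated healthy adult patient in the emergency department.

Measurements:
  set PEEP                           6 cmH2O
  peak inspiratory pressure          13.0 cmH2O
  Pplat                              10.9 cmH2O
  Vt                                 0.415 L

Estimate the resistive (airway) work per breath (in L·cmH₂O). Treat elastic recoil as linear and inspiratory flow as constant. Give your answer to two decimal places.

0.87

With constant inspiratory flow the resistive pressure is constant at PIP − Pplat = 13.0 − 10.9 = 2.1 cmH2O, so resistive work = 2.1 × 0.415 = 0.8715 L·cmH2O.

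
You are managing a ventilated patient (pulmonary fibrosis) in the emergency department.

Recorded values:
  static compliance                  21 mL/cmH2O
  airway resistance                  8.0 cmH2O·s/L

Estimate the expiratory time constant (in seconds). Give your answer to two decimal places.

τ = R × C = 8.0 × 21 mL/cmH2O = 8.0 × 0.021 L/cmH2O = 0.168 s.

0.17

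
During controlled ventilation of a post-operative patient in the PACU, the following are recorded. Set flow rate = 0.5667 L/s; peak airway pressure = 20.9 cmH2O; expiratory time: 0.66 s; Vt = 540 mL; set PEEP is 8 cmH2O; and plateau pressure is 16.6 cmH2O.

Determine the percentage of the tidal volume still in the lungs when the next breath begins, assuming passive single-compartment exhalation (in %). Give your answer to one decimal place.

R = (PIP − Pplat)/V̇ = (20.9 − 16.6) / 0.5667 = 4.3/0.5667 = 7.588 cmH2O·s/L.
C = Vt/(Pplat − PEEP) = 540.0 / (16.6 − 8) = 540.0/8.6 = 62.791 mL/cmH2O.
τ = R × C = 7.588 × 0.06279 L/cmH2O = 0.4765 s.
Fraction remaining at end-expiration = e^(−Te/τ) = e^(−0.66/0.4765) = 0.2503 → 25.03%.

25.0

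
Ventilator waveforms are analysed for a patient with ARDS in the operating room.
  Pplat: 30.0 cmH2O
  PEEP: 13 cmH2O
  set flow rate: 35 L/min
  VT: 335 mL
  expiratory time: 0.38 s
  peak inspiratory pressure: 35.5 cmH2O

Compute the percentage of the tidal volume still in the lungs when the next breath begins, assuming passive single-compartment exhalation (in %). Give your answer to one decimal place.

12.9

Flow: 35 L/min ÷ 60 = 0.5833 L/s.
R = (PIP − Pplat)/V̇ = (35.5 − 30.0) / 0.5833 = 5.5/0.5833 = 9.429 cmH2O·s/L.
C = Vt/(Pplat − PEEP) = 335.0 / (30.0 − 13) = 335.0/17.0 = 19.706 mL/cmH2O.
τ = R × C = 9.429 × 0.01971 L/cmH2O = 0.1858 s.
Fraction remaining at end-expiration = e^(−Te/τ) = e^(−0.38/0.1858) = 0.1294 → 12.94%.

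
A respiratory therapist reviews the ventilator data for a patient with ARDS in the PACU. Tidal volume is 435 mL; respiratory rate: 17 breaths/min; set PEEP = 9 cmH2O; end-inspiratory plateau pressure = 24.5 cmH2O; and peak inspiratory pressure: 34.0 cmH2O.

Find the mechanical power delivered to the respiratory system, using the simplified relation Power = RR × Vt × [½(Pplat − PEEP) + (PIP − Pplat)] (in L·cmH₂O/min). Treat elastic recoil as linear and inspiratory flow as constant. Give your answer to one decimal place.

127.6

Per-breath work = Vt × [½(Pplat−PEEP) + (PIP−Pplat)] = 0.435 × [0.5×15.5 + 9.5] = 0.435 × 17.25 = 7.504 L·cmH2O.
Power = 17 × 7.504 = 127.57 L·cmH2O/min.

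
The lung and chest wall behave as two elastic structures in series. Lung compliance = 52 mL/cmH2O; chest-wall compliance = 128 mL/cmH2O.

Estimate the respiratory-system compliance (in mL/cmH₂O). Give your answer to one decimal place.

37.0

Lung and chest wall are elastances in series: 1/Crs = 1/CL + 1/Ccw.
1/Crs = 1/52 + 1/128 = 0.02704.
Crs = 36.982 mL/cmH2O.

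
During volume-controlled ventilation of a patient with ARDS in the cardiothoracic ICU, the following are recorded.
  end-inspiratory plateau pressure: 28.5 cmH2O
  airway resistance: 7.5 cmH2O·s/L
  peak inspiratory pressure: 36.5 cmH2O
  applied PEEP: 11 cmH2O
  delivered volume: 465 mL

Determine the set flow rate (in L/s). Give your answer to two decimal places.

flow = (PIP − Pplat) / Raw = 8.0 / 7.5 = 1.067 L/s.

1.07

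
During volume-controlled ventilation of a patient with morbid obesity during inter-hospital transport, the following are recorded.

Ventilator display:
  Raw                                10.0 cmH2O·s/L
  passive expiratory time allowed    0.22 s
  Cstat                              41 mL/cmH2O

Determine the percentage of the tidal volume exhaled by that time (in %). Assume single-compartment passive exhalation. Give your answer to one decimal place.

41.5

τ = R × C = 10.0 × 41 mL/cmH2O = 10.0 × 0.041 L/cmH2O = 0.41 s.
Passive exhalation: V(t)/V₀ = e^(−t/τ) = e^(−0.22/0.41) = 0.5847.
Fraction exhaled = 1 − 0.5847 = 0.4153 → 41.53%.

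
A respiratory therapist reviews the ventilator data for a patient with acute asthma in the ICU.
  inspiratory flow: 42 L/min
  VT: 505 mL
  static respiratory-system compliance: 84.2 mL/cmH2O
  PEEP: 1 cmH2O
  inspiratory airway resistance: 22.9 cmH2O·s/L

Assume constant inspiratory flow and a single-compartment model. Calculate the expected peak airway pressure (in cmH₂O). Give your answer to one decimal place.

23.0

Flow: 42 L/min ÷ 60 = 0.7 L/s.
Equation of motion (constant flow): PIP = Vt/C + R·V̇ + PEEP.
PIP = 505/84.2 + 22.9×0.7 + 1 = 5.998 + 16.03 + 1 = 23.028 cmH2O.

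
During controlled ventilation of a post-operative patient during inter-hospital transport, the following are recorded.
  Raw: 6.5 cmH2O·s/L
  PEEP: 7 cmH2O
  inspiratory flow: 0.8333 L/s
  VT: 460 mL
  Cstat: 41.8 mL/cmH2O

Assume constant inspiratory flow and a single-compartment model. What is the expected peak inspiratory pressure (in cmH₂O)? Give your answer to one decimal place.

23.4

Equation of motion (constant flow): PIP = Vt/C + R·V̇ + PEEP.
PIP = 460/41.8 + 6.5×0.8333 + 7 = 11.005 + 5.416 + 7 = 23.421 cmH2O.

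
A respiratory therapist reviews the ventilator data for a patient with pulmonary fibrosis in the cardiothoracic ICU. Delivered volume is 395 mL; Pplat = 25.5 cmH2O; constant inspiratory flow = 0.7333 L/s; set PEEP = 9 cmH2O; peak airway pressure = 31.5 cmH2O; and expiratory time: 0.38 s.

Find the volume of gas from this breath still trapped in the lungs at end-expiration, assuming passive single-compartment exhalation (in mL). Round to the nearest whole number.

R = (PIP − Pplat)/V̇ = (31.5 − 25.5) / 0.7333 = 6.0/0.7333 = 8.182 cmH2O·s/L.
C = Vt/(Pplat − PEEP) = 395.0 / (25.5 − 9) = 395.0/16.5 = 23.939 mL/cmH2O.
τ = R × C = 8.182 × 0.02394 L/cmH2O = 0.1959 s.
Fraction remaining = e^(−Te/τ) = e^(−0.38/0.1959) = 0.1437.
Trapped volume = 395.0 × 0.1437 = 56.762 mL.

57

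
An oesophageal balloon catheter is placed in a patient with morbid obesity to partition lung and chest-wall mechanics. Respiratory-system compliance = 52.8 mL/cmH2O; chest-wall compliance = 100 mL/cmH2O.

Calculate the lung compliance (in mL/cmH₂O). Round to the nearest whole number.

112

1/CL = 1/Crs − 1/Ccw.
1/CL = 1/52.8 − 1/100 = 0.008939.
CL = 111.87 mL/cmH2O.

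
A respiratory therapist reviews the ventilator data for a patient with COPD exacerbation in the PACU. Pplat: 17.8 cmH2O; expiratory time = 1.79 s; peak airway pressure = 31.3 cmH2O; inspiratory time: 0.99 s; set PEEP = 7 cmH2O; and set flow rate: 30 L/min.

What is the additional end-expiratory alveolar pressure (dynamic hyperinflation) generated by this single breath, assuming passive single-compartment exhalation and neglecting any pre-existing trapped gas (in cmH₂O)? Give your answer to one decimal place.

Flow: 30 L/min ÷ 60 = 0.5 L/s.
Vt = flow × Ti = 0.5 L/s × 0.99 s × 1000 mL/L = 495.0 mL.
R = (PIP − Pplat)/V̇ = (31.3 − 17.8) / 0.5 = 13.5/0.5 = 27.0 cmH2O·s/L.
C = Vt/(Pplat − PEEP) = 495.0 / (17.8 − 7) = 495.0/10.8 = 45.833 mL/cmH2O.
τ = R × C = 27.0 × 0.04583 L/cmH2O = 1.237 s.
Fraction remaining = e^(−Te/τ) = e^(−1.79/1.237) = 0.2353; trapped volume = 495.0 × 0.2353 = 116.47 mL.
Additional alveolar pressure from trapping ≈ V_trapped / C = 116.47 / 45.833 = 2.541 cmH2O.

2.5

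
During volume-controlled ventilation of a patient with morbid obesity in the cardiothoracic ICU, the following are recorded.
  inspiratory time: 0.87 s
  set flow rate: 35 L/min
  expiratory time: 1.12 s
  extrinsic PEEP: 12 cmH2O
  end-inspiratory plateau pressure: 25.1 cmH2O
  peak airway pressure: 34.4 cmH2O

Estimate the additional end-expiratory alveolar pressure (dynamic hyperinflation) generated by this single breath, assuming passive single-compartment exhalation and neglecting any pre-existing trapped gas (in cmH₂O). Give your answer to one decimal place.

Flow: 35 L/min ÷ 60 = 0.5833 L/s.
Vt = flow × Ti = 0.5833 L/s × 0.87 s × 1000 mL/L = 507.47 mL.
R = (PIP − Pplat)/V̇ = (34.4 − 25.1) / 0.5833 = 9.3/0.5833 = 15.944 cmH2O·s/L.
C = Vt/(Pplat − PEEP) = 507.47 / (25.1 − 12) = 507.47/13.1 = 38.738 mL/cmH2O.
τ = R × C = 15.944 × 0.03874 L/cmH2O = 0.6177 s.
Fraction remaining = e^(−Te/τ) = e^(−1.12/0.6177) = 0.1631; trapped volume = 507.47 × 0.1631 = 82.768 mL.
Additional alveolar pressure from trapping ≈ V_trapped / C = 82.768 / 38.738 = 2.137 cmH2O.

2.1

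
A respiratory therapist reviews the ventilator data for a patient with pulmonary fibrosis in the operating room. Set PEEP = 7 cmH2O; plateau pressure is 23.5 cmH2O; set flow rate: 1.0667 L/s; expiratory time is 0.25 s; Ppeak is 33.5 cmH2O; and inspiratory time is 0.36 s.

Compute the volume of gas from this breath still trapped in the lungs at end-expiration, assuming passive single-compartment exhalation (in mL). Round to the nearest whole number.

122

Vt = flow × Ti = 1.0667 L/s × 0.36 s × 1000 mL/L = 384.01 mL.
R = (PIP − Pplat)/V̇ = (33.5 − 23.5) / 1.0667 = 10.0/1.0667 = 9.375 cmH2O·s/L.
C = Vt/(Pplat − PEEP) = 384.01 / (23.5 − 7) = 384.01/16.5 = 23.273 mL/cmH2O.
τ = R × C = 9.375 × 0.02327 L/cmH2O = 0.2182 s.
Fraction remaining = e^(−Te/τ) = e^(−0.25/0.2182) = 0.318.
Trapped volume = 384.01 × 0.318 = 122.12 mL.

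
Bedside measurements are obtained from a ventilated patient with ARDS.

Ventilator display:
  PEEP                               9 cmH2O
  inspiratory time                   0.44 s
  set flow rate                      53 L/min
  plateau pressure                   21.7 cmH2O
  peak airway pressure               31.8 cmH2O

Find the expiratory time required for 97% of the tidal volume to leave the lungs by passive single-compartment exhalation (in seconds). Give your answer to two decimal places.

Flow: 53 L/min ÷ 60 = 0.8833 L/s.
Vt = flow × Ti = 0.8833 L/s × 0.44 s × 1000 mL/L = 388.65 mL.
R = (PIP − Pplat)/V̇ = (31.8 − 21.7) / 0.8833 = 10.1/0.8833 = 11.434 cmH2O·s/L.
C = Vt/(Pplat − PEEP) = 388.65 / (21.7 − 9) = 388.65/12.7 = 30.602 mL/cmH2O.
τ = R × C = 11.434 × 0.0306 L/cmH2O = 0.3499 s.
t = −τ·ln(1 − 0.97) = −0.3499·ln(0.03) = 1.227 s.

1.23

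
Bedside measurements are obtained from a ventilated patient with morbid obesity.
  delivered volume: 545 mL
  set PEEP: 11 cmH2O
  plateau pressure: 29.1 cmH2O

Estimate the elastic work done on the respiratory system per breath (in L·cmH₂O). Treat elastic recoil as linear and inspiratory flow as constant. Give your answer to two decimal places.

4.93

Elastic work ≈ ½ × (Pplat − PEEP) × Vt = 0.5 × (29.1 − 11) × 0.545 L = 0.5 × 18.1 × 0.545 = 4.932 L·cmH2O.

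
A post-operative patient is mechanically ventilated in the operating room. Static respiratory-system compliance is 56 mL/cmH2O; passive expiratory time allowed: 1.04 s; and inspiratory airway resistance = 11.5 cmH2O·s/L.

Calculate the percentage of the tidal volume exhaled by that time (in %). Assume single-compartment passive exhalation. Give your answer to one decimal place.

80.1

τ = R × C = 11.5 × 56 mL/cmH2O = 11.5 × 0.056 L/cmH2O = 0.644 s.
Passive exhalation: V(t)/V₀ = e^(−t/τ) = e^(−1.04/0.644) = 0.1989.
Fraction exhaled = 1 − 0.1989 = 0.8011 → 80.11%.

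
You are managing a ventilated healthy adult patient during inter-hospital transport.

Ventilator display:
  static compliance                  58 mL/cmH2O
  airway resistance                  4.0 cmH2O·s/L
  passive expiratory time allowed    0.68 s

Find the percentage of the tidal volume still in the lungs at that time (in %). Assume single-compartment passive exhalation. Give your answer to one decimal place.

5.3

τ = R × C = 4.0 × 58 mL/cmH2O = 4.0 × 0.058 L/cmH2O = 0.232 s.
Passive exhalation: V(t)/V₀ = e^(−t/τ) = e^(−0.68/0.232) = 0.05334.
Fraction remaining = 0.05334 → 5.334%.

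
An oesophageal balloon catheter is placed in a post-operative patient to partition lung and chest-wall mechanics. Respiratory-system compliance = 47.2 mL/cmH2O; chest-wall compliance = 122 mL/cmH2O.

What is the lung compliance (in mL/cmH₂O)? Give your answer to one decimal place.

1/CL = 1/Crs − 1/Ccw.
1/CL = 1/47.2 − 1/122 = 0.01299.
CL = 76.982 mL/cmH2O.

77.0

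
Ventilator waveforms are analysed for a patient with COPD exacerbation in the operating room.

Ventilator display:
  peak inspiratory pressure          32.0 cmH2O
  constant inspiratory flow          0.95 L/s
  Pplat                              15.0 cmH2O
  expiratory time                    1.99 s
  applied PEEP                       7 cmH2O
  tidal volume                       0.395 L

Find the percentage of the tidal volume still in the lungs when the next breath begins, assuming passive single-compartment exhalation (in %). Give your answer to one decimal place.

R = (PIP − Pplat)/V̇ = (32.0 − 15.0) / 0.95 = 17.0/0.95 = 17.895 cmH2O·s/L.
C = Vt/(Pplat − PEEP) = 395.0 / (15.0 − 7) = 395.0/8.0 = 49.375 mL/cmH2O.
τ = R × C = 17.895 × 0.04938 L/cmH2O = 0.8837 s.
Fraction remaining at end-expiration = e^(−Te/τ) = e^(−1.99/0.8837) = 0.1052 → 10.52%.

10.5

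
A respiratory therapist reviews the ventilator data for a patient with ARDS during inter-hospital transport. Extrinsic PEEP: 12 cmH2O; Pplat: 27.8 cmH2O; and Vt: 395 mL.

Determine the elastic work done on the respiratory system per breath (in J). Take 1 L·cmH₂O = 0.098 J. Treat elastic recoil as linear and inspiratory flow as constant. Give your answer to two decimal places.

Elastic work ≈ ½ × (Pplat − PEEP) × Vt = 0.5 × (27.8 − 12) × 0.395 L = 0.5 × 15.8 × 0.395 = 3.121 L·cmH2O.
× 0.098 J/(L·cmH2O) → 0.3059 J.

0.31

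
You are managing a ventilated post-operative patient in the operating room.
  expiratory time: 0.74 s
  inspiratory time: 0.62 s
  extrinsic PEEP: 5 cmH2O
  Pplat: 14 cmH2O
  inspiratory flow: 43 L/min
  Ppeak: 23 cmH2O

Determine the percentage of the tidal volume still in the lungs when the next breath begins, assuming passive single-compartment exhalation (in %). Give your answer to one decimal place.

30.3

Flow: 43 L/min ÷ 60 = 0.7167 L/s.
Vt = flow × Ti = 0.7167 L/s × 0.62 s × 1000 mL/L = 444.35 mL.
R = (PIP − Pplat)/V̇ = (23 − 14) / 0.7167 = 9.0/0.7167 = 12.558 cmH2O·s/L.
C = Vt/(Pplat − PEEP) = 444.35 / (14 − 5) = 444.35/9.0 = 49.372 mL/cmH2O.
τ = R × C = 12.558 × 0.04937 L/cmH2O = 0.62 s.
Fraction remaining at end-expiration = e^(−Te/τ) = e^(−0.74/0.62) = 0.3031 → 30.31%.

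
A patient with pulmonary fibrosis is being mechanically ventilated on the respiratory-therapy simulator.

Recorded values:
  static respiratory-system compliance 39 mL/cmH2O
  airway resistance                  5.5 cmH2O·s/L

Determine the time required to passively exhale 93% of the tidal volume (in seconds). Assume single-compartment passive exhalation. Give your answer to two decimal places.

0.57

τ = R × C = 5.5 × 39 mL/cmH2O = 5.5 × 0.039 L/cmH2O = 0.2145 s.
Exhaled fraction f = 1 − e^(−t/τ) → t = −τ·ln(1 − f) = −0.2145·ln(0.07) = 0.5704 s.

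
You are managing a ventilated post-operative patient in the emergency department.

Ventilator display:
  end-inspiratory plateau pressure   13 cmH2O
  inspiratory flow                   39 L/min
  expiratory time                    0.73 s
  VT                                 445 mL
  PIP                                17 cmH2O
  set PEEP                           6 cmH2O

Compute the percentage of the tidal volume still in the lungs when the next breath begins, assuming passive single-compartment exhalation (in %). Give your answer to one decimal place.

15.5

Flow: 39 L/min ÷ 60 = 0.65 L/s.
R = (PIP − Pplat)/V̇ = (17 − 13) / 0.65 = 4.0/0.65 = 6.154 cmH2O·s/L.
C = Vt/(Pplat − PEEP) = 445.0 / (13 − 6) = 445.0/7.0 = 63.571 mL/cmH2O.
τ = R × C = 6.154 × 0.06357 L/cmH2O = 0.3912 s.
Fraction remaining at end-expiration = e^(−Te/τ) = e^(−0.73/0.3912) = 0.1547 → 15.47%.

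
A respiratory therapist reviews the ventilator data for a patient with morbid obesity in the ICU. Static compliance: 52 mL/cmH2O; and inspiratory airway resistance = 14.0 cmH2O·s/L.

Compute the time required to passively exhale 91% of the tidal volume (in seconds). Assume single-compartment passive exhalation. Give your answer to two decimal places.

τ = R × C = 14.0 × 52 mL/cmH2O = 14.0 × 0.052 L/cmH2O = 0.728 s.
Exhaled fraction f = 1 − e^(−t/τ) → t = −τ·ln(1 − f) = −0.728·ln(0.09) = 1.753 s.

1.75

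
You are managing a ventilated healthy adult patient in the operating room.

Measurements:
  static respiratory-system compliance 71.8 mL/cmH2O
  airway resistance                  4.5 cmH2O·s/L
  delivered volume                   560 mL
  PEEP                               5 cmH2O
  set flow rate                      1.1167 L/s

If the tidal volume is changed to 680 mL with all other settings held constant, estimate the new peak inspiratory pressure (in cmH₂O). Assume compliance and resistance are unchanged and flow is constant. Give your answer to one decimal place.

19.5

PIP = Vt/C + R·V̇ + PEEP (constant-flow equation of motion).
Only the elastic term changes: ΔPIP = ΔVt / C = (680 − 560) / 71.8 = 1.671 cmH2O.
Original PIP = 560/71.8 + 4.5×1.1167 + 5 = 17.825 cmH2O; new PIP = 17.825 + (1.671) = 19.496 cmH2O.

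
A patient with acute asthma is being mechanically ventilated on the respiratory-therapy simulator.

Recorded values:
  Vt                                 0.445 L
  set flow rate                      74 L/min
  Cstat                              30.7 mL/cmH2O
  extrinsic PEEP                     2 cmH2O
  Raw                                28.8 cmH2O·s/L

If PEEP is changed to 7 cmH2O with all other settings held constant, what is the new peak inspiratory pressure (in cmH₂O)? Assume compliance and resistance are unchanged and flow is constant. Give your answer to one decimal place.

Flow: 74 L/min ÷ 60 = 1.2333 L/s.
PIP = Vt/C + R·V̇ + PEEP (constant-flow equation of motion).
Only the baseline term changes: ΔPIP = ΔPEEP = 7 − 2 = 5.0 cmH2O.
Original PIP = 445/30.7 + 28.8×1.2333 + 2 = 52.014 cmH2O; new PIP = 52.014 + (5.0) = 57.014 cmH2O.

57.0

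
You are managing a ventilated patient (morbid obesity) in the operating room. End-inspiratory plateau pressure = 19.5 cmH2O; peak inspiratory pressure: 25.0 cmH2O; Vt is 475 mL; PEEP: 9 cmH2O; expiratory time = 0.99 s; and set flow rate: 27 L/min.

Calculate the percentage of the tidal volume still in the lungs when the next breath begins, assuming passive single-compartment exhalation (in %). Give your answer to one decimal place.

Flow: 27 L/min ÷ 60 = 0.45 L/s.
R = (PIP − Pplat)/V̇ = (25.0 − 19.5) / 0.45 = 5.5/0.45 = 12.222 cmH2O·s/L.
C = Vt/(Pplat − PEEP) = 475.0 / (19.5 − 9) = 475.0/10.5 = 45.238 mL/cmH2O.
τ = R × C = 12.222 × 0.04524 L/cmH2O = 0.5529 s.
Fraction remaining at end-expiration = e^(−Te/τ) = e^(−0.99/0.5529) = 0.1669 → 16.69%.

16.7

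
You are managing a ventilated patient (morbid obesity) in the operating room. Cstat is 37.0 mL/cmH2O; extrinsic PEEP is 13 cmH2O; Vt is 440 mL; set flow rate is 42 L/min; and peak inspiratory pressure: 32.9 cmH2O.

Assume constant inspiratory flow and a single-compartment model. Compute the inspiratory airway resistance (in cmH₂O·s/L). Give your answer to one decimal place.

Flow: 42 L/min ÷ 60 = 0.7 L/s.
Equation of motion (constant flow): PIP = Vt/C + R·V̇ + PEEP.
R·V̇ = PIP − Vt/C − PEEP = 32.9 − 440/37.0 − 13 = 32.9 − 11.892 − 13 = 8.008 cmH2O.
R = 8.008 / 0.7 = 11.44 cmH2O·s/L.

11.4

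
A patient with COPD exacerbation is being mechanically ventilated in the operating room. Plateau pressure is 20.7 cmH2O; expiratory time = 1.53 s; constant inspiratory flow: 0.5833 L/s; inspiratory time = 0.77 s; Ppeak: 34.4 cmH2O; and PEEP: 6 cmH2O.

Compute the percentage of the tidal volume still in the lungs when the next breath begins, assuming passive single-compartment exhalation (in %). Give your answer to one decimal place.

11.9

Vt = flow × Ti = 0.5833 L/s × 0.77 s × 1000 mL/L = 449.14 mL.
R = (PIP − Pplat)/V̇ = (34.4 − 20.7) / 0.5833 = 13.7/0.5833 = 23.487 cmH2O·s/L.
C = Vt/(Pplat − PEEP) = 449.14 / (20.7 − 6) = 449.14/14.7 = 30.554 mL/cmH2O.
τ = R × C = 23.487 × 0.03055 L/cmH2O = 0.7175 s.
Fraction remaining at end-expiration = e^(−Te/τ) = e^(−1.53/0.7175) = 0.1186 → 11.86%.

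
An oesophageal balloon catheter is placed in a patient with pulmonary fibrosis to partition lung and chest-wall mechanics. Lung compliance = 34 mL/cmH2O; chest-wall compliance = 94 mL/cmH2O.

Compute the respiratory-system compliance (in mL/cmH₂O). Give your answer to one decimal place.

25.0

Lung and chest wall are elastances in series: 1/Crs = 1/CL + 1/Ccw.
1/Crs = 1/34 + 1/94 = 0.04005.
Crs = 24.969 mL/cmH2O.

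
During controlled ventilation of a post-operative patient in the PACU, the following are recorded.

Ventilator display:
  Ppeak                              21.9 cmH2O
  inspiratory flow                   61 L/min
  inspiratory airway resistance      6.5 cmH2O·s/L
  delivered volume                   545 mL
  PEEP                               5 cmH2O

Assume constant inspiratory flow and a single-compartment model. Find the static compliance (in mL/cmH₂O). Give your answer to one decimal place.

53.0

Flow: 61 L/min ÷ 60 = 1.0167 L/s.
Equation of motion (constant flow): PIP = Vt/C + R·V̇ + PEEP.
Vt/C = PIP − R·V̇ − PEEP = 21.9 − 6.5×1.0167 − 5 = 21.9 − 6.609 − 5 = 10.291 cmH2O.
C = Vt / 10.291 = 545 / 10.291 = 52.959 mL/cmH2O.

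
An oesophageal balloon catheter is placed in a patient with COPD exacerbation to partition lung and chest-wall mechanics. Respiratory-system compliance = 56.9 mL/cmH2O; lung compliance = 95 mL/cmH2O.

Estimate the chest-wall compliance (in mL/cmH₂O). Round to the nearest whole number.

142

1/Ccw = 1/Crs − 1/CL.
1/Ccw = 1/56.9 − 1/95 = 0.007048.
Ccw = 141.88 mL/cmH2O.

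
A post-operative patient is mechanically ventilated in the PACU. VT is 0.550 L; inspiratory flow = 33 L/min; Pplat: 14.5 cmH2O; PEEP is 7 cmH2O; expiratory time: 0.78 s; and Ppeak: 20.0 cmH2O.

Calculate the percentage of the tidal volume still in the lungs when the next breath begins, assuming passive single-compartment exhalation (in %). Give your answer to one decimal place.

Flow: 33 L/min ÷ 60 = 0.55 L/s.
R = (PIP − Pplat)/V̇ = (20.0 − 14.5) / 0.55 = 5.5/0.55 = 10.0 cmH2O·s/L.
C = Vt/(Pplat − PEEP) = 550.0 / (14.5 − 7) = 550.0/7.5 = 73.333 mL/cmH2O.
τ = R × C = 10.0 × 0.07333 L/cmH2O = 0.7333 s.
Fraction remaining at end-expiration = e^(−Te/τ) = e^(−0.78/0.7333) = 0.3452 → 34.52%.

34.5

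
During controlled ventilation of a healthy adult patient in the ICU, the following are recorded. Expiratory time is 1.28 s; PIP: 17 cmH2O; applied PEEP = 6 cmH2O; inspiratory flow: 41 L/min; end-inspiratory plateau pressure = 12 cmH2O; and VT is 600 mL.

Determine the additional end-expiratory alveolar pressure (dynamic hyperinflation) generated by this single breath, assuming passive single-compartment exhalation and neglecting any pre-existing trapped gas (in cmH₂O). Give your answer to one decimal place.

1.0

Flow: 41 L/min ÷ 60 = 0.6833 L/s.
R = (PIP − Pplat)/V̇ = (17 − 12) / 0.6833 = 5.0/0.6833 = 7.317 cmH2O·s/L.
C = Vt/(Pplat − PEEP) = 600.0 / (12 − 6) = 600.0/6.0 = 100.0 mL/cmH2O.
τ = R × C = 7.317 × 0.1 L/cmH2O = 0.7317 s.
Fraction remaining = e^(−Te/τ) = e^(−1.28/0.7317) = 0.1739; trapped volume = 600.0 × 0.1739 = 104.34 mL.
Additional alveolar pressure from trapping ≈ V_trapped / C = 104.34 / 100.0 = 1.043 cmH2O.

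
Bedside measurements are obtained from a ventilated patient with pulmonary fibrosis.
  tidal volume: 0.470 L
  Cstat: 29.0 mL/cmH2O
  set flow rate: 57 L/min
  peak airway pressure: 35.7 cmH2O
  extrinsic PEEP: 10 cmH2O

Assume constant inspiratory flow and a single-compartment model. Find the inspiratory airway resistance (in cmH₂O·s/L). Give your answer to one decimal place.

Flow: 57 L/min ÷ 60 = 0.95 L/s.
Equation of motion (constant flow): PIP = Vt/C + R·V̇ + PEEP.
R·V̇ = PIP − Vt/C − PEEP = 35.7 − 470/29.0 − 10 = 35.7 − 16.207 − 10 = 9.493 cmH2O.
R = 9.493 / 0.95 = 9.993 cmH2O·s/L.

10.0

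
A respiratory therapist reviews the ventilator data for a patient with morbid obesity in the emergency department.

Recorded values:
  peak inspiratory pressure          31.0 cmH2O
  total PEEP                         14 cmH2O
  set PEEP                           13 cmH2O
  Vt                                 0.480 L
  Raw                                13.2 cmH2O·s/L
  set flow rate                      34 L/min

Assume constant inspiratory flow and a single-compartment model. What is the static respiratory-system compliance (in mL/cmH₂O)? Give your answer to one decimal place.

Flow: 34 L/min ÷ 60 = 0.5667 L/s.
Total PEEP = 14 cmH2O (set 13 + intrinsic 1); this is the baseline alveolar pressure.
Equation of motion (constant flow): PIP = Vt/C + R·V̇ + PEEP.
Vt/C = PIP − R·V̇ − PEEP = 31.0 − 13.2×0.5667 − 14 = 31.0 − 7.48 − 14 = 9.52 cmH2O.
C = Vt / 9.52 = 480 / 9.52 = 50.42 mL/cmH2O.

50.4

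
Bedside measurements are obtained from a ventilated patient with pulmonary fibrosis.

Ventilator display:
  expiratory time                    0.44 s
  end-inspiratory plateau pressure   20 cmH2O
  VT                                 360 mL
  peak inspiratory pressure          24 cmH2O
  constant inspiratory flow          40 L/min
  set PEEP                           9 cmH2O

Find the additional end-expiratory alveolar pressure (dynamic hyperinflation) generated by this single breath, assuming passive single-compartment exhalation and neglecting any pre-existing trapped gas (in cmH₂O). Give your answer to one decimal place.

1.2

Flow: 40 L/min ÷ 60 = 0.6667 L/s.
R = (PIP − Pplat)/V̇ = (24 − 20) / 0.6667 = 4.0/0.6667 = 6.0 cmH2O·s/L.
C = Vt/(Pplat − PEEP) = 360.0 / (20 − 9) = 360.0/11.0 = 32.727 mL/cmH2O.
τ = R × C = 6.0 × 0.03273 L/cmH2O = 0.1964 s.
Fraction remaining = e^(−Te/τ) = e^(−0.44/0.1964) = 0.1064; trapped volume = 360.0 × 0.1064 = 38.304 mL.
Additional alveolar pressure from trapping ≈ V_trapped / C = 38.304 / 32.727 = 1.17 cmH2O.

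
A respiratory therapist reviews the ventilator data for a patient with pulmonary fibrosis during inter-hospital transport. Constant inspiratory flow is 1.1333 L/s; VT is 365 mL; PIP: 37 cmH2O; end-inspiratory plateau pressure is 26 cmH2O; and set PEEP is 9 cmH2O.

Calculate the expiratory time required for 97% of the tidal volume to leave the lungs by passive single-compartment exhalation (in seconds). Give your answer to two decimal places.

R = (PIP − Pplat)/V̇ = (37 − 26) / 1.1333 = 11.0/1.1333 = 9.706 cmH2O·s/L.
C = Vt/(Pplat − PEEP) = 365.0 / (26 − 9) = 365.0/17.0 = 21.471 mL/cmH2O.
τ = R × C = 9.706 × 0.02147 L/cmH2O = 0.2084 s.
t = −τ·ln(1 − 0.97) = −0.2084·ln(0.03) = 0.7308 s.

0.73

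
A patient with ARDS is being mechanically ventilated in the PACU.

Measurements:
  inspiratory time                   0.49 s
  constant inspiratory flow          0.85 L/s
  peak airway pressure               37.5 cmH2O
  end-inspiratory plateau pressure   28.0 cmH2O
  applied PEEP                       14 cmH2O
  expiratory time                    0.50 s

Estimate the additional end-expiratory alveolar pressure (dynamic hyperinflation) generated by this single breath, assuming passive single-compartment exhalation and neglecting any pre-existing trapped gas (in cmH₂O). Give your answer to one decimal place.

Vt = flow × Ti = 0.85 L/s × 0.49 s × 1000 mL/L = 416.5 mL.
R = (PIP − Pplat)/V̇ = (37.5 − 28.0) / 0.85 = 9.5/0.85 = 11.176 cmH2O·s/L.
C = Vt/(Pplat − PEEP) = 416.5 / (28.0 − 14) = 416.5/14.0 = 29.75 mL/cmH2O.
τ = R × C = 11.176 × 0.02975 L/cmH2O = 0.3325 s.
Fraction remaining = e^(−Te/τ) = e^(−0.50/0.3325) = 0.2223; trapped volume = 416.5 × 0.2223 = 92.588 mL.
Additional alveolar pressure from trapping ≈ V_trapped / C = 92.588 / 29.75 = 3.112 cmH2O.

3.1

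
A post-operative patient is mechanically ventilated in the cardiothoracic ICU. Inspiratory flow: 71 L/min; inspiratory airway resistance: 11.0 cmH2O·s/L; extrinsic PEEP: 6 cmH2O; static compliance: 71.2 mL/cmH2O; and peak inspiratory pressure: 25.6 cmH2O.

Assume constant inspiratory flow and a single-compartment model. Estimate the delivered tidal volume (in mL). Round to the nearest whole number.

Flow: 71 L/min ÷ 60 = 1.1833 L/s.
Equation of motion (constant flow): PIP = Vt/C + R·V̇ + PEEP.
Vt/C = PIP − R·V̇ − PEEP = 25.6 − 13.016 − 6 = 6.584 cmH2O.
Vt = C × 6.584 = 71.2 × 6.584 = 468.78 mL.

469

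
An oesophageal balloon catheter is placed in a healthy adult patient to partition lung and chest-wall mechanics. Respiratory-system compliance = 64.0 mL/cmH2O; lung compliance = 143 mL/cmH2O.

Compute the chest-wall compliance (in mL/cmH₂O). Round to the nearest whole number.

116

1/Ccw = 1/Crs − 1/CL.
1/Ccw = 1/64.0 − 1/143 = 0.008632.
Ccw = 115.85 mL/cmH2O.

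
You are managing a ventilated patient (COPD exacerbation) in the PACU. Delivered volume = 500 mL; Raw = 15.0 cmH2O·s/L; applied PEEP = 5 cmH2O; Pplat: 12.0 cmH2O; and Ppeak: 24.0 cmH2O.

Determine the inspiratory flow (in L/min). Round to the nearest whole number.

48

flow = (PIP − Pplat) / Raw = (24.0 − 12.0) / 15.0 = 0.8 L/s × 60 = 48.0 L/min.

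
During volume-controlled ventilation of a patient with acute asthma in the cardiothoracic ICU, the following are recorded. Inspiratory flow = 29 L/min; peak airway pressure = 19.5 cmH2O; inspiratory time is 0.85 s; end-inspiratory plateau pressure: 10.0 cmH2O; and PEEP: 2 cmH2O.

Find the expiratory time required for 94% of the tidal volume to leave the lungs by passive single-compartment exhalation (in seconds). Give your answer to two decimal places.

2.84

Flow: 29 L/min ÷ 60 = 0.4833 L/s.
Vt = flow × Ti = 0.4833 L/s × 0.85 s × 1000 mL/L = 410.81 mL.
R = (PIP − Pplat)/V̇ = (19.5 − 10.0) / 0.4833 = 9.5/0.4833 = 19.657 cmH2O·s/L.
C = Vt/(Pplat − PEEP) = 410.81 / (10.0 − 2) = 410.81/8.0 = 51.351 mL/cmH2O.
τ = R × C = 19.657 × 0.05135 L/cmH2O = 1.009 s.
t = −τ·ln(1 − 0.94) = −1.009·ln(0.06) = 2.839 s.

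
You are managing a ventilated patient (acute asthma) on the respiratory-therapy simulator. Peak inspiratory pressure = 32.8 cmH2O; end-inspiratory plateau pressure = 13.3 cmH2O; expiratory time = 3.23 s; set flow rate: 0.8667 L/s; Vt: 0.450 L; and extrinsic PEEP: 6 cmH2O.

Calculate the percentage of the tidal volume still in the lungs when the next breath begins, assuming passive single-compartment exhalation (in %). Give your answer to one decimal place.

R = (PIP − Pplat)/V̇ = (32.8 − 13.3) / 0.8667 = 19.5/0.8667 = 22.499 cmH2O·s/L.
C = Vt/(Pplat − PEEP) = 450.0 / (13.3 − 6) = 450.0/7.3 = 61.644 mL/cmH2O.
τ = R × C = 22.499 × 0.06164 L/cmH2O = 1.387 s.
Fraction remaining at end-expiration = e^(−Te/τ) = e^(−3.23/1.387) = 0.09742 → 9.742%.

9.7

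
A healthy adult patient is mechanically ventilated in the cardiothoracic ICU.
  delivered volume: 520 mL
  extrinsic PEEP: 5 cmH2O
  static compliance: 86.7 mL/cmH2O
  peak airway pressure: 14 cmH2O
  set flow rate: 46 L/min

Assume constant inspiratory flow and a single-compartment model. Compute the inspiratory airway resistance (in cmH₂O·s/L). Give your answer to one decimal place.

3.9

Flow: 46 L/min ÷ 60 = 0.7667 L/s.
Equation of motion (constant flow): PIP = Vt/C + R·V̇ + PEEP.
R·V̇ = PIP − Vt/C − PEEP = 14 − 520/86.7 − 5 = 14 − 5.998 − 5 = 3.002 cmH2O.
R = 3.002 / 0.7667 = 3.915 cmH2O·s/L.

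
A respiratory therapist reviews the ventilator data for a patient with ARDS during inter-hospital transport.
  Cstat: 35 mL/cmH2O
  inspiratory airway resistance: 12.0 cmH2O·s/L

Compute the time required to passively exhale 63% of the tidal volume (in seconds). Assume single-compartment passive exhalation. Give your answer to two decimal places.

0.42

τ = R × C = 12.0 × 35 mL/cmH2O = 12.0 × 0.035 L/cmH2O = 0.42 s.
Exhaled fraction f = 1 − e^(−t/τ) → t = −τ·ln(1 − f) = −0.42·ln(0.37) = 0.4176 s.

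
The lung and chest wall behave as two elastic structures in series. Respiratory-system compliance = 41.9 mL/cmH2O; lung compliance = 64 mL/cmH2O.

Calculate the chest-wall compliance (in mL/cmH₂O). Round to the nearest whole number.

121

1/Ccw = 1/Crs − 1/CL.
1/Ccw = 1/41.9 − 1/64 = 0.008241.
Ccw = 121.34 mL/cmH2O.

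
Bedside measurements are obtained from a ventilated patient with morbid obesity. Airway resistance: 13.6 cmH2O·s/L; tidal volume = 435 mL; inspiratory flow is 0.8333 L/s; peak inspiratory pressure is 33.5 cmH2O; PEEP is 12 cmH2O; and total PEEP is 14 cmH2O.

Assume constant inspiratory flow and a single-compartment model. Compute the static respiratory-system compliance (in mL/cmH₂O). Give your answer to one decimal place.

53.3

Total PEEP = 14 cmH2O (set 12 + intrinsic 2); this is the baseline alveolar pressure.
Equation of motion (constant flow): PIP = Vt/C + R·V̇ + PEEP.
Vt/C = PIP − R·V̇ − PEEP = 33.5 − 13.6×0.8333 − 14 = 33.5 − 11.333 − 14 = 8.167 cmH2O.
C = Vt / 8.167 = 435 / 8.167 = 53.263 mL/cmH2O.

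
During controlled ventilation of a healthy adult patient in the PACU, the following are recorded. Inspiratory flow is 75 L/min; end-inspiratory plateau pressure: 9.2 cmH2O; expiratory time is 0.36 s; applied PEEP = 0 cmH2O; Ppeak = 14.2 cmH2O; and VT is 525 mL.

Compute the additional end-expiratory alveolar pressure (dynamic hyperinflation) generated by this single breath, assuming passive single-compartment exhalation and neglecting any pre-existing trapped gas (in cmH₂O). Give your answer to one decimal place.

Flow: 75 L/min ÷ 60 = 1.25 L/s.
R = (PIP − Pplat)/V̇ = (14.2 − 9.2) / 1.25 = 5.0/1.25 = 4.0 cmH2O·s/L.
C = Vt/(Pplat − PEEP) = 525.0 / (9.2 − 0) = 525.0/9.2 = 57.065 mL/cmH2O.
τ = R × C = 4.0 × 0.05707 L/cmH2O = 0.2283 s.
Fraction remaining = e^(−Te/τ) = e^(−0.36/0.2283) = 0.2066; trapped volume = 525.0 × 0.2066 = 108.47 mL.
Additional alveolar pressure from trapping ≈ V_trapped / C = 108.47 / 57.065 = 1.901 cmH2O.

1.9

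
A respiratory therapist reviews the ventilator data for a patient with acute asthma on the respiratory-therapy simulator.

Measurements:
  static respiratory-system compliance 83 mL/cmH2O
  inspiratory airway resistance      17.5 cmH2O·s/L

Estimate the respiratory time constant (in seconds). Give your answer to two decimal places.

1.45

τ = R × C = 17.5 × 83 mL/cmH2O = 17.5 × 0.083 L/cmH2O = 1.453 s.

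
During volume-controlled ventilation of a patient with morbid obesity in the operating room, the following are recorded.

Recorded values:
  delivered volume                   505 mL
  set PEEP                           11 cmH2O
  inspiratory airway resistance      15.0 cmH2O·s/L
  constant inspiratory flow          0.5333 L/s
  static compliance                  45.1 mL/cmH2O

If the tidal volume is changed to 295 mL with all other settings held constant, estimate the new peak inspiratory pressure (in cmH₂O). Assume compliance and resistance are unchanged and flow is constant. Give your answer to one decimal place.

25.5

PIP = Vt/C + R·V̇ + PEEP (constant-flow equation of motion).
Only the elastic term changes: ΔPIP = ΔVt / C = (295 − 505) / 45.1 = -4.656 cmH2O.
Original PIP = 505/45.1 + 15.0×0.5333 + 11 = 30.197 cmH2O; new PIP = 30.197 + (-4.656) = 25.541 cmH2O.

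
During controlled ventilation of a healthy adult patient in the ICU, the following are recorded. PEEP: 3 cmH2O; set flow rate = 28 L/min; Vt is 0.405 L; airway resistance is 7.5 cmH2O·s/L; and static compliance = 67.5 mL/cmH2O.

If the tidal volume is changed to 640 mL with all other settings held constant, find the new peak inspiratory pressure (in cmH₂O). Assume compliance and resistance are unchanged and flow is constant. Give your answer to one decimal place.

16.0

Flow: 28 L/min ÷ 60 = 0.4667 L/s.
PIP = Vt/C + R·V̇ + PEEP (constant-flow equation of motion).
Only the elastic term changes: ΔPIP = ΔVt / C = (640 − 405) / 67.5 = 3.481 cmH2O.
Original PIP = 405/67.5 + 7.5×0.4667 + 3 = 12.5 cmH2O; new PIP = 12.5 + (3.481) = 15.981 cmH2O.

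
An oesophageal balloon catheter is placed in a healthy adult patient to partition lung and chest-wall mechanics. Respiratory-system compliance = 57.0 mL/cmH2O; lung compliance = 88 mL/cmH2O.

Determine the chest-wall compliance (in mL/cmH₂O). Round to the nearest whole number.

162

1/Ccw = 1/Crs − 1/CL.
1/Ccw = 1/57.0 − 1/88 = 0.00618.
Ccw = 161.81 mL/cmH2O.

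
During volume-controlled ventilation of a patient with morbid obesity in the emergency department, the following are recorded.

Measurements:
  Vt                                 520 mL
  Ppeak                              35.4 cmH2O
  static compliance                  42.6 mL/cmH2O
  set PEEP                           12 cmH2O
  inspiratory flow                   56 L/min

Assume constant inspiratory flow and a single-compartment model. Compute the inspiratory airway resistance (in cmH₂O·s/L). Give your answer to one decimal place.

12.0

Flow: 56 L/min ÷ 60 = 0.9333 L/s.
Equation of motion (constant flow): PIP = Vt/C + R·V̇ + PEEP.
R·V̇ = PIP − Vt/C − PEEP = 35.4 − 520/42.6 − 12 = 35.4 − 12.207 − 12 = 11.193 cmH2O.
R = 11.193 / 0.9333 = 11.993 cmH2O·s/L.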